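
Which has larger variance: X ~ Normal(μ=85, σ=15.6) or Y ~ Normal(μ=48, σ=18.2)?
Y has larger variance (331.2400 > 243.3600)

Compute the variance for each distribution:

X ~ Normal(μ=85, σ=15.6):
Var(X) = 243.3600

Y ~ Normal(μ=48, σ=18.2):
Var(Y) = 331.2400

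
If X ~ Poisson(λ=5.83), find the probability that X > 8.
0.135715

We have X ~ Poisson(λ=5.83).

P(X > 8) = 1 - P(X ≤ 8)
                = 1 - F(8)
                = 1 - 0.864285
                = 0.135715

So there's approximately a 13.6% chance that X exceeds 8.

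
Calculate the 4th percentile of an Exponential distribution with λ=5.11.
0.0080

We have X ~ Exponential(λ=5.11).

We want to find x such that P(X ≤ x) = 0.04.

This is the 4th percentile, which means 4% of values fall below this point.

Using the inverse CDF (quantile function):
x = F⁻¹(0.04) = 0.0080

Verification: P(X ≤ 0.0080) = 0.04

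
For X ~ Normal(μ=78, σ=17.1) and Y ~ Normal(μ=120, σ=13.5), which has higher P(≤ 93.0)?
X has higher probability (P(X ≤ 93.0) = 0.8098 > P(Y ≤ 93.0) = 0.0228)

Compute P(≤ 93.0) for each distribution:

X ~ Normal(μ=78, σ=17.1):
P(X ≤ 93.0) = 0.8098

Y ~ Normal(μ=120, σ=13.5):
P(Y ≤ 93.0) = 0.0228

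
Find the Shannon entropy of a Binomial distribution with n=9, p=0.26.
1.6737 nats

We have X ~ Binomial(n=9, p=0.26).

The Shannon entropy measures the uncertainty or information content of the distribution.

For a Binomial distribution with n=9, p=0.26:
H(X) = 1.6737 nats

(In bits, this would be 2.4147 bits.)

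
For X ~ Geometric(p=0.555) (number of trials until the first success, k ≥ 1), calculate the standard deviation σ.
1.2020

We have X ~ Geometric(p=0.555) (number of trials until the first success, k ≥ 1).

For a Geometric distribution with p=0.555 (number of trials until the first success, k ≥ 1):
σ = √Var(X) = 1.2020

The standard deviation is the square root of the variance.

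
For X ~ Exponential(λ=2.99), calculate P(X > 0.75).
0.106193

We have X ~ Exponential(λ=2.99).

P(X > 0.75) = 1 - P(X ≤ 0.75)
                = 1 - F(0.75)
                = 1 - 0.893807
                = 0.106193

So there's approximately a 10.6% chance that X exceeds 0.75.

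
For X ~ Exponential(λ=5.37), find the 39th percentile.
0.0920

We have X ~ Exponential(λ=5.37).

We want to find x such that P(X ≤ x) = 0.39.

This is the 39th percentile, which means 39% of values fall below this point.

Using the inverse CDF (quantile function):
x = F⁻¹(0.39) = 0.0920

Verification: P(X ≤ 0.0920) = 0.39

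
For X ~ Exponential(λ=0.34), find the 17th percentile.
0.5480

We have X ~ Exponential(λ=0.34).

We want to find x such that P(X ≤ x) = 0.17.

This is the 17th percentile, which means 17% of values fall below this point.

Using the inverse CDF (quantile function):
x = F⁻¹(0.17) = 0.5480

Verification: P(X ≤ 0.5480) = 0.17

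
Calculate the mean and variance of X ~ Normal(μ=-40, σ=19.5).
E[X] = -40.0000, Var(X) = 380.2500

We have X ~ Normal(μ=-40, σ=19.5).

For a Normal distribution with μ=-40, σ=19.5:

Expected value:
E[X] = -40.0000

Variance:
Var(X) = 380.2500

Standard deviation:
σ = √Var(X) = 19.5000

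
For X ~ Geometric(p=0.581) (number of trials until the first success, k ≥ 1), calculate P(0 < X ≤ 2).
0.824439

We have X ~ Geometric(p=0.581) (number of trials until the first success, k ≥ 1).

To find P(0 < X ≤ 2), we use:
P(0 < X ≤ 2) = P(X ≤ 2) - P(X ≤ 0)
                 = F(2) - F(0)
                 = 0.824439 - 0.000000
                 = 0.824439

So there's approximately a 82.4% chance that X falls in this range.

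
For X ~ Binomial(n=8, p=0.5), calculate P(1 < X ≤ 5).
0.820312

We have X ~ Binomial(n=8, p=0.5).

To find P(1 < X ≤ 5), we use:
P(1 < X ≤ 5) = P(X ≤ 5) - P(X ≤ 1)
                 = F(5) - F(1)
                 = 0.855469 - 0.035156
                 = 0.820312

So there's approximately a 82.0% chance that X falls in this range.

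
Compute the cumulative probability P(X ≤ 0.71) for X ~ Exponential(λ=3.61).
0.922935

We have X ~ Exponential(λ=3.61).

The CDF gives us P(X ≤ k).

Using the CDF:
P(X ≤ 0.71) = 0.922935

This means there's approximately a 92.3% chance that X is at most 0.71.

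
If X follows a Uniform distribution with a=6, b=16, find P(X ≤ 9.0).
0.300000

We have X ~ Uniform(a=6, b=16).

The CDF gives us P(X ≤ k).

Using the CDF:
P(X ≤ 9.0) = 0.300000

This means there's approximately a 30.0% chance that X is at most 9.0.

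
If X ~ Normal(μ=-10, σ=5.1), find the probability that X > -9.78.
0.482796

We have X ~ Normal(μ=-10, σ=5.1).

P(X > -9.78) = 1 - P(X ≤ -9.78)
                = 1 - F(-9.78)
                = 1 - 0.517204
                = 0.482796

So there's approximately a 48.3% chance that X exceeds -9.78.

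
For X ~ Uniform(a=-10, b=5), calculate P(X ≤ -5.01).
0.332667

We have X ~ Uniform(a=-10, b=5).

The CDF gives us P(X ≤ k).

Using the CDF:
P(X ≤ -5.01) = 0.332667

This means there's approximately a 33.3% chance that X is at most -5.01.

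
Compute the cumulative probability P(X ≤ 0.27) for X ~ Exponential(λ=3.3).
0.589755

We have X ~ Exponential(λ=3.3).

The CDF gives us P(X ≤ k).

Using the CDF:
P(X ≤ 0.27) = 0.589755

This means there's approximately a 59.0% chance that X is at most 0.27.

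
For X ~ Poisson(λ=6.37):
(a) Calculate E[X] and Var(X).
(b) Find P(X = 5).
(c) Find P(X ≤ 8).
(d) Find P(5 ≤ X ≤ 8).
(a) E[X] = 6.3700, Var(X) = 6.3700
(b) P(X = 5) = 0.149644
(c) P(X ≤ 8) = 0.806781
(d) P(5 ≤ X ≤ 8) = 0.568207

We have X ~ Poisson(λ=6.37).

(a) Moments:
E[X] = 6.3700
Var(X) = 6.3700
σ = √Var(X) = 2.5239

(b) Point probability using PMF:
P(X = 5) = 0.149644

(c) Cumulative probability using CDF:
P(X ≤ 8) = F(8) = 0.806781

(d) Range probability:
P(5 ≤ X ≤ 8) = P(X ≤ 8) - P(X ≤ 4)
                   = F(8) - F(4)
                   = 0.806781 - 0.238574
                   = 0.568207

This means approximately 56.8% of outcomes fall in the interval [5, 8].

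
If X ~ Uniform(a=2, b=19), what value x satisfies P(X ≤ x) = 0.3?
7.1000

We have X ~ Uniform(a=2, b=19).

We want to find x such that P(X ≤ x) = 0.3.

This is the 30th percentile, which means 30% of values fall below this point.

Using the inverse CDF (quantile function):
x = F⁻¹(0.3) = 7.1000

Verification: P(X ≤ 7.1000) = 0.3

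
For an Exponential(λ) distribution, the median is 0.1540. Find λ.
λ = 4.5010

For X ~ Exponential(λ), the CDF is F(x) = 1 - e^(-λx).
The median m satisfies F(m) = 0.5:
1 - e^(-λm) = 0.5
e^(-λm) = 0.5
λm = ln(2)
m = ln(2) / λ

Given m = 0.1540:
λ = ln(2) / 0.1540 = 0.693147 / 0.1540 = 4.5010

Verification: ln(2) / 4.5010 = 0.1540 ✓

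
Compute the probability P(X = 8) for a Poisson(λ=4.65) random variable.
0.051836

We have X ~ Poisson(λ=4.65).

For a Poisson distribution, the PMF gives us the probability of each outcome.

Using the PMF formula:
P(X = 8) = 0.051836

Rounded to 4 decimal places: 0.0518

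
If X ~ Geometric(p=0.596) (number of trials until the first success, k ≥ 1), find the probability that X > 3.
0.065939

We have X ~ Geometric(p=0.596) (number of trials until the first success, k ≥ 1).

P(X > 3) = 1 - P(X ≤ 3)
                = 1 - F(3)
                = 1 - 0.934061
                = 0.065939

So there's approximately a 6.6% chance that X exceeds 3.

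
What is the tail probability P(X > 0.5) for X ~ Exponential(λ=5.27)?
0.071719

We have X ~ Exponential(λ=5.27).

P(X > 0.5) = 1 - P(X ≤ 0.5)
                = 1 - F(0.5)
                = 1 - 0.928281
                = 0.071719

So there's approximately a 7.2% chance that X exceeds 0.5.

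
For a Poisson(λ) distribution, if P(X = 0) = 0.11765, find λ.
λ = 2.1400

For a Poisson(λ) distribution, the PMF at 0 is:
P(X = 0) = λ^0 e^(-λ) / 0! = e^(-λ)

Given P(X = 0) = 0.11765:
e^(-λ) = 0.11765
-λ = ln(0.11765)
λ = -ln(0.11765) = 2.1400

Verification: e^(-2.1400) = 0.11765 ✓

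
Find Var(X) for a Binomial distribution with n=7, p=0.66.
1.5708

We have X ~ Binomial(n=7, p=0.66).

For a Binomial distribution with n=7, p=0.66:
Var(X) = 1.5708

The variance measures the spread of the distribution around the mean.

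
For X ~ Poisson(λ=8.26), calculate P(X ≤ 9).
0.683886

We have X ~ Poisson(λ=8.26).

The CDF gives us P(X ≤ k).

Using the CDF:
P(X ≤ 9) = 0.683886

This means there's approximately a 68.4% chance that X is at most 9.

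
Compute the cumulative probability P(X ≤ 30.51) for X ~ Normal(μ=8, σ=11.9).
0.970728

We have X ~ Normal(μ=8, σ=11.9).

The CDF gives us P(X ≤ k).

Using the CDF:
P(X ≤ 30.51) = 0.970728

This means there's approximately a 97.1% chance that X is at most 30.51.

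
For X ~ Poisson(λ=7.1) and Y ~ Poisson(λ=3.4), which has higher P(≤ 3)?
Y has higher probability (P(Y ≤ 3) = 0.5584 > P(X ≤ 3) = 0.0767)

Compute P(≤ 3) for each distribution:

X ~ Poisson(λ=7.1):
P(X ≤ 3) = 0.0767

Y ~ Poisson(λ=3.4):
P(Y ≤ 3) = 0.5584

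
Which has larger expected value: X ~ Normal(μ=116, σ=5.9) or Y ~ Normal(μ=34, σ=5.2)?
X has larger mean (116.0000 > 34.0000)

Compute the expected value for each distribution:

X ~ Normal(μ=116, σ=5.9):
E[X] = 116.0000

Y ~ Normal(μ=34, σ=5.2):
E[Y] = 34.0000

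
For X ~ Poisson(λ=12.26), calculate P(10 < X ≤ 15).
0.504417

We have X ~ Poisson(λ=12.26).

To find P(10 < X ≤ 15), we use:
P(10 < X ≤ 15) = P(X ≤ 15) - P(X ≤ 10)
                 = F(15) - F(10)
                 = 0.824992 - 0.320574
                 = 0.504417

So there's approximately a 50.4% chance that X falls in this range.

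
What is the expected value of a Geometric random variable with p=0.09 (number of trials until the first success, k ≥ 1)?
11.1111

We have X ~ Geometric(p=0.09) (number of trials until the first success, k ≥ 1).

For a Geometric distribution with p=0.09 (number of trials until the first success, k ≥ 1):
E[X] = 11.1111

This is the expected (average) value of X.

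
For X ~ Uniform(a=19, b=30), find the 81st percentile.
27.9100

We have X ~ Uniform(a=19, b=30).

We want to find x such that P(X ≤ x) = 0.81.

This is the 81st percentile, which means 81% of values fall below this point.

Using the inverse CDF (quantile function):
x = F⁻¹(0.81) = 27.9100

Verification: P(X ≤ 27.9100) = 0.81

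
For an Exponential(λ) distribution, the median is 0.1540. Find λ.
λ = 4.5010

For X ~ Exponential(λ), the CDF is F(x) = 1 - e^(-λx).
The median m satisfies F(m) = 0.5:
1 - e^(-λm) = 0.5
e^(-λm) = 0.5
λm = ln(2)
m = ln(2) / λ

Given m = 0.1540:
λ = ln(2) / 0.1540 = 0.693147 / 0.1540 = 4.5010

Verification: ln(2) / 4.5010 = 0.1540 ✓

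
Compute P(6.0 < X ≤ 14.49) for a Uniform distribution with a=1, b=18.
0.499412

We have X ~ Uniform(a=1, b=18).

To find P(6.0 < X ≤ 14.49), we use:
P(6.0 < X ≤ 14.49) = P(X ≤ 14.49) - P(X ≤ 6.0)
                 = F(14.49) - F(6.0)
                 = 0.793529 - 0.294118
                 = 0.499412

So there's approximately a 49.9% chance that X falls in this range.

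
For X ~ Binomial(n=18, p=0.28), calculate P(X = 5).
0.206059

We have X ~ Binomial(n=18, p=0.28).

For a Binomial distribution, the PMF gives us the probability of each outcome.

Using the PMF formula:
P(X = 5) = 0.206059

Rounded to 4 decimal places: 0.2061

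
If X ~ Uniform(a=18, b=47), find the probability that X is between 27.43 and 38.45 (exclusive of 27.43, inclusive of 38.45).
0.380000

We have X ~ Uniform(a=18, b=47).

To find P(27.43 < X ≤ 38.45), we use:
P(27.43 < X ≤ 38.45) = P(X ≤ 38.45) - P(X ≤ 27.43)
                 = F(38.45) - F(27.43)
                 = 0.705172 - 0.325172
                 = 0.380000

So there's approximately a 38.0% chance that X falls in this range.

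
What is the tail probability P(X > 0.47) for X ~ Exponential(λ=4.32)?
0.131283

We have X ~ Exponential(λ=4.32).

P(X > 0.47) = 1 - P(X ≤ 0.47)
                = 1 - F(0.47)
                = 1 - 0.868717
                = 0.131283

So there's approximately a 13.1% chance that X exceeds 0.47.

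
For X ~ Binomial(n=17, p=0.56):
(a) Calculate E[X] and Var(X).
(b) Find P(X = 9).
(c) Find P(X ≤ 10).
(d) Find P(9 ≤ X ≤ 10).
(a) E[X] = 9.5200, Var(X) = 4.1888
(b) P(X = 9) = 0.184969
(c) P(X ≤ 10) = 0.680457
(d) P(9 ≤ X ≤ 10) = 0.373301

We have X ~ Binomial(n=17, p=0.56).

(a) Moments:
E[X] = 9.5200
Var(X) = 4.1888
σ = √Var(X) = 2.0467

(b) Point probability using PMF:
P(X = 9) = 0.184969

(c) Cumulative probability using CDF:
P(X ≤ 10) = F(10) = 0.680457

(d) Range probability:
P(9 ≤ X ≤ 10) = P(X ≤ 10) - P(X ≤ 8)
                   = F(10) - F(8)
                   = 0.680457 - 0.307156
                   = 0.373301

This means approximately 37.3% of outcomes fall in the interval [9, 10].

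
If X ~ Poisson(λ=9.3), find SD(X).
3.0496

We have X ~ Poisson(λ=9.3).

For a Poisson distribution with λ=9.3:
σ = √Var(X) = 3.0496

The standard deviation is the square root of the variance.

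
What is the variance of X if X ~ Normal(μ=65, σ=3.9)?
15.2100

We have X ~ Normal(μ=65, σ=3.9).

For a Normal distribution with μ=65, σ=3.9:
Var(X) = 15.2100

The variance measures the spread of the distribution around the mean.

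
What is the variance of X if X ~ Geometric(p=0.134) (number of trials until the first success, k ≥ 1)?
48.2290

We have X ~ Geometric(p=0.134) (number of trials until the first success, k ≥ 1).

For a Geometric distribution with p=0.134 (number of trials until the first success, k ≥ 1):
Var(X) = 48.2290

The variance measures the spread of the distribution around the mean.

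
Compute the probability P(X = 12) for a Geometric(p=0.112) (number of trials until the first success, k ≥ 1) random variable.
0.030322

We have X ~ Geometric(p=0.112) (number of trials until the first success, k ≥ 1).

For a Geometric distribution, the PMF gives us the probability of each outcome.

Using the PMF formula:
P(X = 12) = 0.030322

Rounded to 4 decimal places: 0.0303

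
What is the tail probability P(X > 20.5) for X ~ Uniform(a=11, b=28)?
0.441176

We have X ~ Uniform(a=11, b=28).

P(X > 20.5) = 1 - P(X ≤ 20.5)
                = 1 - F(20.5)
                = 1 - 0.558824
                = 0.441176

So there's approximately a 44.1% chance that X exceeds 20.5.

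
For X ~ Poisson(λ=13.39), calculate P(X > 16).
0.193772

We have X ~ Poisson(λ=13.39).

P(X > 16) = 1 - P(X ≤ 16)
                = 1 - F(16)
                = 1 - 0.806228
                = 0.193772

So there's approximately a 19.4% chance that X exceeds 16.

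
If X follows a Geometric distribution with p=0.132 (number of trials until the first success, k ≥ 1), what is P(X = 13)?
0.024144

We have X ~ Geometric(p=0.132) (number of trials until the first success, k ≥ 1).

For a Geometric distribution, the PMF gives us the probability of each outcome.

Using the PMF formula:
P(X = 13) = 0.024144

Rounded to 4 decimal places: 0.0241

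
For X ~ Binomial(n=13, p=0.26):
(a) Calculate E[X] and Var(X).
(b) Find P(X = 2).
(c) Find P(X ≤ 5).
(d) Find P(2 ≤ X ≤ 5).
(a) E[X] = 3.3800, Var(X) = 2.5012
(b) P(X = 2) = 0.192128
(c) P(X ≤ 5) = 0.905646
(d) P(2 ≤ X ≤ 5) = 0.794555

We have X ~ Binomial(n=13, p=0.26).

(a) Moments:
E[X] = 3.3800
Var(X) = 2.5012
σ = √Var(X) = 1.5815

(b) Point probability using PMF:
P(X = 2) = 0.192128

(c) Cumulative probability using CDF:
P(X ≤ 5) = F(5) = 0.905646

(d) Range probability:
P(2 ≤ X ≤ 5) = P(X ≤ 5) - P(X ≤ 1)
                   = F(5) - F(1)
                   = 0.905646 - 0.111091
                   = 0.794555

This means approximately 79.5% of outcomes fall in the interval [2, 5].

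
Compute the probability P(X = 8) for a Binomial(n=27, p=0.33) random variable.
0.154846

We have X ~ Binomial(n=27, p=0.33).

For a Binomial distribution, the PMF gives us the probability of each outcome.

Using the PMF formula:
P(X = 8) = 0.154846

Rounded to 4 decimal places: 0.1548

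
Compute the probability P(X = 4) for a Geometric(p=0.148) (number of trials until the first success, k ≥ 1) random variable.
0.091534

We have X ~ Geometric(p=0.148) (number of trials until the first success, k ≥ 1).

For a Geometric distribution, the PMF gives us the probability of each outcome.

Using the PMF formula:
P(X = 4) = 0.091534

Rounded to 4 decimal places: 0.0915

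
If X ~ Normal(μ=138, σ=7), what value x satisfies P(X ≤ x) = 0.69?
141.4710

We have X ~ Normal(μ=138, σ=7).

We want to find x such that P(X ≤ x) = 0.69.

This is the 69th percentile, which means 69% of values fall below this point.

Using the inverse CDF (quantile function):
x = F⁻¹(0.69) = 141.4710

Verification: P(X ≤ 141.4710) = 0.69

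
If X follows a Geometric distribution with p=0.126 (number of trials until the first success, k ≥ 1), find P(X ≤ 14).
0.848239

We have X ~ Geometric(p=0.126) (number of trials until the first success, k ≥ 1).

The CDF gives us P(X ≤ k).

Using the CDF:
P(X ≤ 14) = 0.848239

This means there's approximately a 84.8% chance that X is at most 14.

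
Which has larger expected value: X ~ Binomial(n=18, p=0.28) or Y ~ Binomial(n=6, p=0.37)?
X has larger mean (5.0400 > 2.2200)

Compute the expected value for each distribution:

X ~ Binomial(n=18, p=0.28):
E[X] = 5.0400

Y ~ Binomial(n=6, p=0.37):
E[Y] = 2.2200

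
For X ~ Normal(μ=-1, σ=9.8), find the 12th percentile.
-12.5149

We have X ~ Normal(μ=-1, σ=9.8).

We want to find x such that P(X ≤ x) = 0.12.

This is the 12th percentile, which means 12% of values fall below this point.

Using the inverse CDF (quantile function):
x = F⁻¹(0.12) = -12.5149

Verification: P(X ≤ -12.5149) = 0.12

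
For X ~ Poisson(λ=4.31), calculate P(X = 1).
0.057899

We have X ~ Poisson(λ=4.31).

For a Poisson distribution, the PMF gives us the probability of each outcome.

Using the PMF formula:
P(X = 1) = 0.057899

Rounded to 4 decimal places: 0.0579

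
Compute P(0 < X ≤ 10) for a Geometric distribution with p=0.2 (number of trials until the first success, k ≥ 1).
0.892626

We have X ~ Geometric(p=0.2) (number of trials until the first success, k ≥ 1).

To find P(0 < X ≤ 10), we use:
P(0 < X ≤ 10) = P(X ≤ 10) - P(X ≤ 0)
                 = F(10) - F(0)
                 = 0.892626 - 0.000000
                 = 0.892626

So there's approximately a 89.3% chance that X falls in this range.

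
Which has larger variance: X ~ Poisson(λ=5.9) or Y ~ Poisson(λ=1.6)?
X has larger variance (5.9000 > 1.6000)

Compute the variance for each distribution:

X ~ Poisson(λ=5.9):
Var(X) = 5.9000

Y ~ Poisson(λ=1.6):
Var(Y) = 1.6000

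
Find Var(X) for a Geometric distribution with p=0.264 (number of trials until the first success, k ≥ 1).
10.5601

We have X ~ Geometric(p=0.264) (number of trials until the first success, k ≥ 1).

For a Geometric distribution with p=0.264 (number of trials until the first success, k ≥ 1):
Var(X) = 10.5601

The variance measures the spread of the distribution around the mean.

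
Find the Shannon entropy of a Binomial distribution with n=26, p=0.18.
2.0805 nats

We have X ~ Binomial(n=26, p=0.18).

The Shannon entropy measures the uncertainty or information content of the distribution.

For a Binomial distribution with n=26, p=0.18:
H(X) = 2.0805 nats

(In bits, this would be 3.0015 bits.)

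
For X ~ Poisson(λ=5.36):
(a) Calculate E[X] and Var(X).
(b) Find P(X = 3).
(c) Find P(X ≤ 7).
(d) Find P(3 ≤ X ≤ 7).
(a) E[X] = 5.3600, Var(X) = 5.3600
(b) P(X = 3) = 0.120649
(c) P(X ≤ 7) = 0.826430
(d) P(3 ≤ X ≤ 7) = 0.729004

We have X ~ Poisson(λ=5.36).

(a) Moments:
E[X] = 5.3600
Var(X) = 5.3600
σ = √Var(X) = 2.3152

(b) Point probability using PMF:
P(X = 3) = 0.120649

(c) Cumulative probability using CDF:
P(X ≤ 7) = F(7) = 0.826430

(d) Range probability:
P(3 ≤ X ≤ 7) = P(X ≤ 7) - P(X ≤ 2)
                   = F(7) - F(2)
                   = 0.826430 - 0.097425
                   = 0.729004

This means approximately 72.9% of outcomes fall in the interval [3, 7].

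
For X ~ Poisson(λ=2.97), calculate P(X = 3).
0.224008

We have X ~ Poisson(λ=2.97).

For a Poisson distribution, the PMF gives us the probability of each outcome.

Using the PMF formula:
P(X = 3) = 0.224008

Rounded to 4 decimal places: 0.2240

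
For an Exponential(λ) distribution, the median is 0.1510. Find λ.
λ = 4.5904

For X ~ Exponential(λ), the CDF is F(x) = 1 - e^(-λx).
The median m satisfies F(m) = 0.5:
1 - e^(-λm) = 0.5
e^(-λm) = 0.5
λm = ln(2)
m = ln(2) / λ

Given m = 0.1510:
λ = ln(2) / 0.1510 = 0.693147 / 0.1510 = 4.5904

Verification: ln(2) / 4.5904 = 0.1510 ✓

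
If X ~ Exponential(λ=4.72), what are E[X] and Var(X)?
E[X] = 0.2119, Var(X) = 0.0449

We have X ~ Exponential(λ=4.72).

For an Exponential distribution with λ=4.72:

Expected value:
E[X] = 0.2119

Variance:
Var(X) = 0.0449

Standard deviation:
σ = √Var(X) = 0.2119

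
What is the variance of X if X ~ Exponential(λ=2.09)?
0.2289

We have X ~ Exponential(λ=2.09).

For an Exponential distribution with λ=2.09:
Var(X) = 0.2289

The variance measures the spread of the distribution around the mean.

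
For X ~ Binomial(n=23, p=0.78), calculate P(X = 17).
0.167586

We have X ~ Binomial(n=23, p=0.78).

For a Binomial distribution, the PMF gives us the probability of each outcome.

Using the PMF formula:
P(X = 17) = 0.167586

Rounded to 4 decimal places: 0.1676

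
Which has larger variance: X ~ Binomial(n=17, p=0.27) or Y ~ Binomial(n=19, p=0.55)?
Y has larger variance (4.7025 > 3.3507)

Compute the variance for each distribution:

X ~ Binomial(n=17, p=0.27):
Var(X) = 3.3507

Y ~ Binomial(n=19, p=0.55):
Var(Y) = 4.7025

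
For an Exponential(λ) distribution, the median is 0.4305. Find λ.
λ = 1.6101

For X ~ Exponential(λ), the CDF is F(x) = 1 - e^(-λx).
The median m satisfies F(m) = 0.5:
1 - e^(-λm) = 0.5
e^(-λm) = 0.5
λm = ln(2)
m = ln(2) / λ

Given m = 0.4305:
λ = ln(2) / 0.4305 = 0.693147 / 0.4305 = 1.6101

Verification: ln(2) / 1.6101 = 0.4305 ✓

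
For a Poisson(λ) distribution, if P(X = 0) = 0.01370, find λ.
λ = 4.2904

For a Poisson(λ) distribution, the PMF at 0 is:
P(X = 0) = λ^0 e^(-λ) / 0! = e^(-λ)

Given P(X = 0) = 0.01370:
e^(-λ) = 0.01370
-λ = ln(0.01370)
λ = -ln(0.01370) = 4.2904

Verification: e^(-4.2904) = 0.01370 ✓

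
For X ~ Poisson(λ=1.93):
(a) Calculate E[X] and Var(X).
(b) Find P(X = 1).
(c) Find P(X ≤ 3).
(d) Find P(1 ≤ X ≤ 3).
(a) E[X] = 1.9300, Var(X) = 1.9300
(b) P(X = 1) = 0.280136
(c) P(X ≤ 3) = 0.869529
(d) P(1 ≤ X ≤ 3) = 0.724380

We have X ~ Poisson(λ=1.93).

(a) Moments:
E[X] = 1.9300
Var(X) = 1.9300
σ = √Var(X) = 1.3892

(b) Point probability using PMF:
P(X = 1) = 0.280136

(c) Cumulative probability using CDF:
P(X ≤ 3) = F(3) = 0.869529

(d) Range probability:
P(1 ≤ X ≤ 3) = P(X ≤ 3) - P(X ≤ 0)
                   = F(3) - F(0)
                   = 0.869529 - 0.145148
                   = 0.724380

This means approximately 72.4% of outcomes fall in the interval [1, 3].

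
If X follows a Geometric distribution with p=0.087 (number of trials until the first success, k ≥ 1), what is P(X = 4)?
0.066211

We have X ~ Geometric(p=0.087) (number of trials until the first success, k ≥ 1).

For a Geometric distribution, the PMF gives us the probability of each outcome.

Using the PMF formula:
P(X = 4) = 0.066211

Rounded to 4 decimal places: 0.0662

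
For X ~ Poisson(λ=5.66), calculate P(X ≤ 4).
0.333137

We have X ~ Poisson(λ=5.66).

The CDF gives us P(X ≤ k).

Using the CDF:
P(X ≤ 4) = 0.333137

This means there's approximately a 33.3% chance that X is at most 4.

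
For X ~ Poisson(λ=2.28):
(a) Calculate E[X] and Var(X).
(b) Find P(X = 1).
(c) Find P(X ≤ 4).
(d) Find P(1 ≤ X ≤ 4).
(a) E[X] = 2.2800, Var(X) = 2.2800
(b) P(X = 1) = 0.233208
(c) P(X ≤ 4) = 0.918570
(d) P(1 ≤ X ≤ 4) = 0.816286

We have X ~ Poisson(λ=2.28).

(a) Moments:
E[X] = 2.2800
Var(X) = 2.2800
σ = √Var(X) = 1.5100

(b) Point probability using PMF:
P(X = 1) = 0.233208

(c) Cumulative probability using CDF:
P(X ≤ 4) = F(4) = 0.918570

(d) Range probability:
P(1 ≤ X ≤ 4) = P(X ≤ 4) - P(X ≤ 0)
                   = F(4) - F(0)
                   = 0.918570 - 0.102284
                   = 0.816286

This means approximately 81.6% of outcomes fall in the interval [1, 4].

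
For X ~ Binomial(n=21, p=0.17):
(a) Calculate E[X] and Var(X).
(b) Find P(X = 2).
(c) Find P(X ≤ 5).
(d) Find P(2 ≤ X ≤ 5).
(a) E[X] = 3.5700, Var(X) = 2.9631
(b) P(X = 2) = 0.176036
(c) P(X ≤ 5) = 0.867352
(d) P(2 ≤ X ≤ 5) = 0.761423

We have X ~ Binomial(n=21, p=0.17).

(a) Moments:
E[X] = 3.5700
Var(X) = 2.9631
σ = √Var(X) = 1.7214

(b) Point probability using PMF:
P(X = 2) = 0.176036

(c) Cumulative probability using CDF:
P(X ≤ 5) = F(5) = 0.867352

(d) Range probability:
P(2 ≤ X ≤ 5) = P(X ≤ 5) - P(X ≤ 1)
                   = F(5) - F(1)
                   = 0.867352 - 0.105929
                   = 0.761423

This means approximately 76.1% of outcomes fall in the interval [2, 5].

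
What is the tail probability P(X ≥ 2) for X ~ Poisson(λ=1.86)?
0.554776

We have X ~ Poisson(λ=1.86).

For discrete distributions, P(X ≥ 2) = 1 - P(X ≤ 1).

P(X ≤ 1) = 0.445224
P(X ≥ 2) = 1 - 0.445224 = 0.554776

So there's approximately a 55.5% chance that X is at least 2.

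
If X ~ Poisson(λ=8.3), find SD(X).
2.8810

We have X ~ Poisson(λ=8.3).

For a Poisson distribution with λ=8.3:
σ = √Var(X) = 2.8810

The standard deviation is the square root of the variance.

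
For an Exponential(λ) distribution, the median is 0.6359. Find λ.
λ = 1.0900

For X ~ Exponential(λ), the CDF is F(x) = 1 - e^(-λx).
The median m satisfies F(m) = 0.5:
1 - e^(-λm) = 0.5
e^(-λm) = 0.5
λm = ln(2)
m = ln(2) / λ

Given m = 0.6359:
λ = ln(2) / 0.6359 = 0.693147 / 0.6359 = 1.0900

Verification: ln(2) / 1.0900 = 0.6359 ✓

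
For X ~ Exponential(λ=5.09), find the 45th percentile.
0.1175

We have X ~ Exponential(λ=5.09).

We want to find x such that P(X ≤ x) = 0.45.

This is the 45th percentile, which means 45% of values fall below this point.

Using the inverse CDF (quantile function):
x = F⁻¹(0.45) = 0.1175

Verification: P(X ≤ 0.1175) = 0.45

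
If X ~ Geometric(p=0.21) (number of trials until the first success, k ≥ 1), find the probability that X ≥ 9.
0.151711

We have X ~ Geometric(p=0.21) (number of trials until the first success, k ≥ 1).

For discrete distributions, P(X ≥ 9) = 1 - P(X ≤ 8).

P(X ≤ 8) = 0.848289
P(X ≥ 9) = 1 - 0.848289 = 0.151711

So there's approximately a 15.2% chance that X is at least 9.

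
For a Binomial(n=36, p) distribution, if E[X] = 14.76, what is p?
p = 0.41

For a Binomial(n, p) distribution:
E[X] = n × p

Given n = 36 and E[X] = 14.76:
14.76 = 36 × p
p = 14.76 / 36 = 0.41

Verification: Binomial(36, 0.41) has E[X] = 14.76 ✓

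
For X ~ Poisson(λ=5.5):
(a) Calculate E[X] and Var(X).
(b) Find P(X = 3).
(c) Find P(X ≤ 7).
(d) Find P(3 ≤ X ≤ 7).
(a) E[X] = 5.5000, Var(X) = 5.5000
(b) P(X = 3) = 0.113323
(c) P(X ≤ 7) = 0.809485
(d) P(3 ≤ X ≤ 7) = 0.721109

We have X ~ Poisson(λ=5.5).

(a) Moments:
E[X] = 5.5000
Var(X) = 5.5000
σ = √Var(X) = 2.3452

(b) Point probability using PMF:
P(X = 3) = 0.113323

(c) Cumulative probability using CDF:
P(X ≤ 7) = F(7) = 0.809485

(d) Range probability:
P(3 ≤ X ≤ 7) = P(X ≤ 7) - P(X ≤ 2)
                   = F(7) - F(2)
                   = 0.809485 - 0.088376
                   = 0.721109

This means approximately 72.1% of outcomes fall in the interval [3, 7].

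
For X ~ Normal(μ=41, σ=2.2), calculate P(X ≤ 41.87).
0.653746

We have X ~ Normal(μ=41, σ=2.2).

The CDF gives us P(X ≤ k).

Using the CDF:
P(X ≤ 41.87) = 0.653746

This means there's approximately a 65.4% chance that X is at most 41.87.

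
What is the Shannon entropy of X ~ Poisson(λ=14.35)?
2.7448 nats

We have X ~ Poisson(λ=14.35).

The Shannon entropy measures the uncertainty or information content of the distribution.

For a Poisson distribution with λ=14.35:
H(X) = 2.7448 nats

(In bits, this would be 3.9599 bits.)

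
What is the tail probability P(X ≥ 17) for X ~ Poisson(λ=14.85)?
0.321547

We have X ~ Poisson(λ=14.85).

For discrete distributions, P(X ≥ 17) = 1 - P(X ≤ 16).

P(X ≤ 16) = 0.678453
P(X ≥ 17) = 1 - 0.678453 = 0.321547

So there's approximately a 32.2% chance that X is at least 17.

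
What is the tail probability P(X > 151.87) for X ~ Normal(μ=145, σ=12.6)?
0.292795

We have X ~ Normal(μ=145, σ=12.6).

P(X > 151.87) = 1 - P(X ≤ 151.87)
                = 1 - F(151.87)
                = 1 - 0.707205
                = 0.292795

So there's approximately a 29.3% chance that X exceeds 151.87.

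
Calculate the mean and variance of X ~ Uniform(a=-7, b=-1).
E[X] = -4.0000, Var(X) = 3.0000

We have X ~ Uniform(a=-7, b=-1).

For a Uniform distribution with a=-7, b=-1:

Expected value:
E[X] = -4.0000

Variance:
Var(X) = 3.0000

Standard deviation:
σ = √Var(X) = 1.7321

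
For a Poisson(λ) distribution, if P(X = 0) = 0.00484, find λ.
λ = 5.3308

For a Poisson(λ) distribution, the PMF at 0 is:
P(X = 0) = λ^0 e^(-λ) / 0! = e^(-λ)

Given P(X = 0) = 0.00484:
e^(-λ) = 0.00484
-λ = ln(0.00484)
λ = -ln(0.00484) = 5.3308

Verification: e^(-5.3308) = 0.00484 ✓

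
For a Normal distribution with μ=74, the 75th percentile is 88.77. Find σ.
σ = 21.8980

For X ~ Normal(μ, σ), the p-th percentile satisfies x = μ + z_p × σ,
where z_p = Φ⁻¹(p) is the standard normal quantile.

Step 1: z_{0.75} = Φ⁻¹(0.75) = 0.6745

Step 2: Solve for σ:
88.77 = 74 + 0.6745 × σ
σ = (88.77 - 74) / 0.6745
σ = 14.77 / 0.6745
σ = 21.8980

Verification: μ + z × σ = 74 + 0.6745 × 21.8980 = 88.77 ✓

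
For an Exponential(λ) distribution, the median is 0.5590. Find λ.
λ = 1.2400

For X ~ Exponential(λ), the CDF is F(x) = 1 - e^(-λx).
The median m satisfies F(m) = 0.5:
1 - e^(-λm) = 0.5
e^(-λm) = 0.5
λm = ln(2)
m = ln(2) / λ

Given m = 0.5590:
λ = ln(2) / 0.5590 = 0.693147 / 0.5590 = 1.2400

Verification: ln(2) / 1.2400 = 0.5590 ✓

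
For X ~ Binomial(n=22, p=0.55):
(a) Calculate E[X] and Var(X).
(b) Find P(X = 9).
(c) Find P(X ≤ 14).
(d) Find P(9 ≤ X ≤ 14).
(a) E[X] = 12.1000, Var(X) = 5.4450
(b) P(X = 9) = 0.071080
(c) P(X ≤ 14) = 0.848246
(d) P(9 ≤ X ≤ 14) = 0.786561

We have X ~ Binomial(n=22, p=0.55).

(a) Moments:
E[X] = 12.1000
Var(X) = 5.4450
σ = √Var(X) = 2.3335

(b) Point probability using PMF:
P(X = 9) = 0.071080

(c) Cumulative probability using CDF:
P(X ≤ 14) = F(14) = 0.848246

(d) Range probability:
P(9 ≤ X ≤ 14) = P(X ≤ 14) - P(X ≤ 8)
                   = F(14) - F(8)
                   = 0.848246 - 0.061685
                   = 0.786561

This means approximately 78.7% of outcomes fall in the interval [9, 14].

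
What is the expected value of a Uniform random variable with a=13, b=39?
26.0000

We have X ~ Uniform(a=13, b=39).

For a Uniform distribution with a=13, b=39:
E[X] = 26.0000

This is the expected (average) value of X.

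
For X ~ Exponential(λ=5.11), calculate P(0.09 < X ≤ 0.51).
0.557525

We have X ~ Exponential(λ=5.11).

To find P(0.09 < X ≤ 0.51), we use:
P(0.09 < X ≤ 0.51) = P(X ≤ 0.51) - P(X ≤ 0.09)
                 = F(0.51) - F(0.09)
                 = 0.926178 - 0.368653
                 = 0.557525

So there's approximately a 55.8% chance that X falls in this range.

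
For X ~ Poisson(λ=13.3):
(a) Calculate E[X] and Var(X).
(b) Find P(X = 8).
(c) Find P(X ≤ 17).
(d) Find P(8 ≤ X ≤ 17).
(a) E[X] = 13.3000, Var(X) = 13.3000
(b) P(X = 8) = 0.040661
(c) P(X ≤ 17) = 0.873215
(d) P(8 ≤ X ≤ 17) = 0.827066

We have X ~ Poisson(λ=13.3).

(a) Moments:
E[X] = 13.3000
Var(X) = 13.3000
σ = √Var(X) = 3.6469

(b) Point probability using PMF:
P(X = 8) = 0.040661

(c) Cumulative probability using CDF:
P(X ≤ 17) = F(17) = 0.873215

(d) Range probability:
P(8 ≤ X ≤ 17) = P(X ≤ 17) - P(X ≤ 7)
                   = F(17) - F(7)
                   = 0.873215 - 0.046149
                   = 0.827066

This means approximately 82.7% of outcomes fall in the interval [8, 17].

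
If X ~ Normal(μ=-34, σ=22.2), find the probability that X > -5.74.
0.101514

We have X ~ Normal(μ=-34, σ=22.2).

P(X > -5.74) = 1 - P(X ≤ -5.74)
                = 1 - F(-5.74)
                = 1 - 0.898486
                = 0.101514

So there's approximately a 10.2% chance that X exceeds -5.74.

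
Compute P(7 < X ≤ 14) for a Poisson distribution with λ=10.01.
0.696699

We have X ~ Poisson(λ=10.01).

To find P(7 < X ≤ 14), we use:
P(7 < X ≤ 14) = P(X ≤ 14) - P(X ≤ 7)
                 = F(14) - F(7)
                 = 0.916020 - 0.219321
                 = 0.696699

So there's approximately a 69.7% chance that X falls in this range.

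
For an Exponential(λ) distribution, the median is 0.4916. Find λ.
λ = 1.4100

For X ~ Exponential(λ), the CDF is F(x) = 1 - e^(-λx).
The median m satisfies F(m) = 0.5:
1 - e^(-λm) = 0.5
e^(-λm) = 0.5
λm = ln(2)
m = ln(2) / λ

Given m = 0.4916:
λ = ln(2) / 0.4916 = 0.693147 / 0.4916 = 1.4100

Verification: ln(2) / 1.4100 = 0.4916 ✓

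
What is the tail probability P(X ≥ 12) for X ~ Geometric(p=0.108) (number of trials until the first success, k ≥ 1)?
0.284455

We have X ~ Geometric(p=0.108) (number of trials until the first success, k ≥ 1).

For discrete distributions, P(X ≥ 12) = 1 - P(X ≤ 11).

P(X ≤ 11) = 0.715545
P(X ≥ 12) = 1 - 0.715545 = 0.284455

So there's approximately a 28.4% chance that X is at least 12.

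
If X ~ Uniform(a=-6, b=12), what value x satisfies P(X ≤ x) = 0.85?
9.3000

We have X ~ Uniform(a=-6, b=12).

We want to find x such that P(X ≤ x) = 0.85.

This is the 85th percentile, which means 85% of values fall below this point.

Using the inverse CDF (quantile function):
x = F⁻¹(0.85) = 9.3000

Verification: P(X ≤ 9.3000) = 0.85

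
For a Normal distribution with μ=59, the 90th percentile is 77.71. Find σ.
σ = 14.5995

For X ~ Normal(μ, σ), the p-th percentile satisfies x = μ + z_p × σ,
where z_p = Φ⁻¹(p) is the standard normal quantile.

Step 1: z_{0.9} = Φ⁻¹(0.9) = 1.2816

Step 2: Solve for σ:
77.71 = 59 + 1.2816 × σ
σ = (77.71 - 59) / 1.2816
σ = 18.71 / 1.2816
σ = 14.5995

Verification: μ + z × σ = 59 + 1.2816 × 14.5995 = 77.71 ✓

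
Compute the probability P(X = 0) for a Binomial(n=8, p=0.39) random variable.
0.019171

We have X ~ Binomial(n=8, p=0.39).

For a Binomial distribution, the PMF gives us the probability of each outcome.

Using the PMF formula:
P(X = 0) = 0.019171

Rounded to 4 decimal places: 0.0192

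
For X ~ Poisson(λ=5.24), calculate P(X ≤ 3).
0.232938

We have X ~ Poisson(λ=5.24).

The CDF gives us P(X ≤ k).

Using the CDF:
P(X ≤ 3) = 0.232938

This means there's approximately a 23.3% chance that X is at most 3.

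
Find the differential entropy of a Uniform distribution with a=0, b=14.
2.6391 nats

We have X ~ Uniform(a=0, b=14).

The differential entropy measures the uncertainty or information content of the distribution.

For a Uniform distribution with a=0, b=14:
h(X) = 2.6391 nats

(In bits, this would be 3.8074 bits.)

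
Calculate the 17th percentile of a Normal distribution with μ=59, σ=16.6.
43.1609

We have X ~ Normal(μ=59, σ=16.6).

We want to find x such that P(X ≤ x) = 0.17.

This is the 17th percentile, which means 17% of values fall below this point.

Using the inverse CDF (quantile function):
x = F⁻¹(0.17) = 43.1609

Verification: P(X ≤ 43.1609) = 0.17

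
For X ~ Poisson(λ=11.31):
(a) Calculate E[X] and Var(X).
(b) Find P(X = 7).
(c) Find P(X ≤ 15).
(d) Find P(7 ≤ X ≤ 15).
(a) E[X] = 11.3100, Var(X) = 11.3100
(b) P(X = 7) = 0.057536
(c) P(X ≤ 15) = 0.889924
(d) P(7 ≤ X ≤ 15) = 0.823183

We have X ~ Poisson(λ=11.31).

(a) Moments:
E[X] = 11.3100
Var(X) = 11.3100
σ = √Var(X) = 3.3630

(b) Point probability using PMF:
P(X = 7) = 0.057536

(c) Cumulative probability using CDF:
P(X ≤ 15) = F(15) = 0.889924

(d) Range probability:
P(7 ≤ X ≤ 15) = P(X ≤ 15) - P(X ≤ 6)
                   = F(15) - F(6)
                   = 0.889924 - 0.066741
                   = 0.823183

This means approximately 82.3% of outcomes fall in the interval [7, 15].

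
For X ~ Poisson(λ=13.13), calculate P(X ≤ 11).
0.340106

We have X ~ Poisson(λ=13.13).

The CDF gives us P(X ≤ k).

Using the CDF:
P(X ≤ 11) = 0.340106

This means there's approximately a 34.0% chance that X is at most 11.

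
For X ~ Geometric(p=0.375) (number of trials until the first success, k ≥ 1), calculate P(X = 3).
0.146484

We have X ~ Geometric(p=0.375) (number of trials until the first success, k ≥ 1).

For a Geometric distribution, the PMF gives us the probability of each outcome.

Using the PMF formula:
P(X = 3) = 0.146484

Rounded to 4 decimal places: 0.1465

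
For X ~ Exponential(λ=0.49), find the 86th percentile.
4.0125

We have X ~ Exponential(λ=0.49).

We want to find x such that P(X ≤ x) = 0.86.

This is the 86th percentile, which means 86% of values fall below this point.

Using the inverse CDF (quantile function):
x = F⁻¹(0.86) = 4.0125

Verification: P(X ≤ 4.0125) = 0.86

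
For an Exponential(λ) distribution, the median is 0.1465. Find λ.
λ = 4.7314

For X ~ Exponential(λ), the CDF is F(x) = 1 - e^(-λx).
The median m satisfies F(m) = 0.5:
1 - e^(-λm) = 0.5
e^(-λm) = 0.5
λm = ln(2)
m = ln(2) / λ

Given m = 0.1465:
λ = ln(2) / 0.1465 = 0.693147 / 0.1465 = 4.7314

Verification: ln(2) / 4.7314 = 0.1465 ✓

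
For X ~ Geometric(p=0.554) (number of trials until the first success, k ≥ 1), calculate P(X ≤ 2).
0.801084

We have X ~ Geometric(p=0.554) (number of trials until the first success, k ≥ 1).

The CDF gives us P(X ≤ k).

Using the CDF:
P(X ≤ 2) = 0.801084

This means there's approximately a 80.1% chance that X is at most 2.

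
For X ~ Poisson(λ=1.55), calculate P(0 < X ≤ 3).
0.715678

We have X ~ Poisson(λ=1.55).

To find P(0 < X ≤ 3), we use:
P(0 < X ≤ 3) = P(X ≤ 3) - P(X ≤ 0)
                 = F(3) - F(0)
                 = 0.927926 - 0.212248
                 = 0.715678

So there's approximately a 71.6% chance that X falls in this range.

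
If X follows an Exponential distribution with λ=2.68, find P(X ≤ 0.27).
0.514997

We have X ~ Exponential(λ=2.68).

The CDF gives us P(X ≤ k).

Using the CDF:
P(X ≤ 0.27) = 0.514997

This means there's approximately a 51.5% chance that X is at most 0.27.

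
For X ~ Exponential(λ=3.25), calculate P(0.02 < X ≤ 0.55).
0.769689

We have X ~ Exponential(λ=3.25).

To find P(0.02 < X ≤ 0.55), we use:
P(0.02 < X ≤ 0.55) = P(X ≤ 0.55) - P(X ≤ 0.02)
                 = F(0.55) - F(0.02)
                 = 0.832622 - 0.062933
                 = 0.769689

So there's approximately a 77.0% chance that X falls in this range.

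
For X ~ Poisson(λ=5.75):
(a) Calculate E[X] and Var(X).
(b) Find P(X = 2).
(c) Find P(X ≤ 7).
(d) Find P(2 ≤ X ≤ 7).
(a) E[X] = 5.7500, Var(X) = 5.7500
(b) P(X = 2) = 0.052615
(c) P(X ≤ 7) = 0.777623
(d) P(2 ≤ X ≤ 7) = 0.756139

We have X ~ Poisson(λ=5.75).

(a) Moments:
E[X] = 5.7500
Var(X) = 5.7500
σ = √Var(X) = 2.3979

(b) Point probability using PMF:
P(X = 2) = 0.052615

(c) Cumulative probability using CDF:
P(X ≤ 7) = F(7) = 0.777623

(d) Range probability:
P(2 ≤ X ≤ 7) = P(X ≤ 7) - P(X ≤ 1)
                   = F(7) - F(1)
                   = 0.777623 - 0.021484
                   = 0.756139

This means approximately 75.6% of outcomes fall in the interval [2, 7].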